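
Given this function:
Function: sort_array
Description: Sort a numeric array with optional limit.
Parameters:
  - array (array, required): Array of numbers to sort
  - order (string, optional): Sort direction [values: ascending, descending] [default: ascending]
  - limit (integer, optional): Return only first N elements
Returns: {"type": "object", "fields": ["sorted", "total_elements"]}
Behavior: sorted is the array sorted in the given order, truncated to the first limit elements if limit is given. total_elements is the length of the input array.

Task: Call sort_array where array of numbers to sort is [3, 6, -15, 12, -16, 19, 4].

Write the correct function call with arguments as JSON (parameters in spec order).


Mapping each described value to its parameter name:
  'Array of numbers to sort' -> array = [3, 6, -15, 12, -16, 19, 4]
sort_array({"array": [3, 6, -15, 12, -16, 19, 4]})


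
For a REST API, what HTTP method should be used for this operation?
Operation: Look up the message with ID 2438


GET = read, POST = create, PUT = update/replace, DELETE = remove
This operation is a read.
GET


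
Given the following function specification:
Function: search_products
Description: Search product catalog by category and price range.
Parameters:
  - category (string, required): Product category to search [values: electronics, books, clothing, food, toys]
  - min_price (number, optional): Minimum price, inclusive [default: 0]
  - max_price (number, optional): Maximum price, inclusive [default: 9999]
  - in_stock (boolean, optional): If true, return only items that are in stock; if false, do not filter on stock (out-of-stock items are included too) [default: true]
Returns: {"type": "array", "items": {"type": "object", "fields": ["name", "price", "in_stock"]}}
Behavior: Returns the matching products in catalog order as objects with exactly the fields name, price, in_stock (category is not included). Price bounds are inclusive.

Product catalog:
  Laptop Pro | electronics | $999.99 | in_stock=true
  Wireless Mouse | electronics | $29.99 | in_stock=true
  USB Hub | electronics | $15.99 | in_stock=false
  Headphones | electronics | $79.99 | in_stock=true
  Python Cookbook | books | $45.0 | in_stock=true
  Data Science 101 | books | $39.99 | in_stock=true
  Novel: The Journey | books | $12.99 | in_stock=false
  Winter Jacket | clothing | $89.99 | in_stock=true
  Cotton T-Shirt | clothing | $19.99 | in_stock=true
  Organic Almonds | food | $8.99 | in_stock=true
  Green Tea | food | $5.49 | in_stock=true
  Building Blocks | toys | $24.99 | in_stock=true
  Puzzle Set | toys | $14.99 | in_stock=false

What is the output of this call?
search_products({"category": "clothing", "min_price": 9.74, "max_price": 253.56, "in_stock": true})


Filter: category=clothing, 9.74 <= price <= 253.56, in-stock only
  Winter Jacket ($89.99): keep
  Cotton T-Shirt ($19.99): keep
Output:
[{"name": "Winter Jacket", "price": 89.99, "in_stock": true}, {"name": "Cotton T-Shirt", "price": 19.99, "in_stock": true}]


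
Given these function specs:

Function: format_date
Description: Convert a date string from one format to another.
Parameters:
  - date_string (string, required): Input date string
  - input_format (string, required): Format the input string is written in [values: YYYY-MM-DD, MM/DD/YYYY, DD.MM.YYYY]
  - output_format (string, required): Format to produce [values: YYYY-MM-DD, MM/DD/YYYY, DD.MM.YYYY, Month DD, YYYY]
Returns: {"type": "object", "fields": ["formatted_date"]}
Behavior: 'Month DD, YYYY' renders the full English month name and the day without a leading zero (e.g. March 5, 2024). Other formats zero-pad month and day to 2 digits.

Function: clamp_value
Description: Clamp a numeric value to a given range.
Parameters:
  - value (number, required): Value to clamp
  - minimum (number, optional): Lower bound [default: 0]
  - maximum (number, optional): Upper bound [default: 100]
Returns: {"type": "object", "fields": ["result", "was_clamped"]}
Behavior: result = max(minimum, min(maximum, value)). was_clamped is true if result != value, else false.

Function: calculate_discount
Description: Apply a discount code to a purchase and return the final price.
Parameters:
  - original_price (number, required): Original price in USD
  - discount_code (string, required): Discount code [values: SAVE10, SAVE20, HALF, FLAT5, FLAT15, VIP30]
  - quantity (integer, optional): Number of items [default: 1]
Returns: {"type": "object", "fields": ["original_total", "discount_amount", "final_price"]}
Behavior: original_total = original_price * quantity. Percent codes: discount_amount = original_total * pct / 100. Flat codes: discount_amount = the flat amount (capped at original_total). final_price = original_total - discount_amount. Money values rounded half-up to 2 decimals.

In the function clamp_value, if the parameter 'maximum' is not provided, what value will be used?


The clamp_value spec declares:
  - maximum (number, optional): Upper bound [default: 100]
Default:
100


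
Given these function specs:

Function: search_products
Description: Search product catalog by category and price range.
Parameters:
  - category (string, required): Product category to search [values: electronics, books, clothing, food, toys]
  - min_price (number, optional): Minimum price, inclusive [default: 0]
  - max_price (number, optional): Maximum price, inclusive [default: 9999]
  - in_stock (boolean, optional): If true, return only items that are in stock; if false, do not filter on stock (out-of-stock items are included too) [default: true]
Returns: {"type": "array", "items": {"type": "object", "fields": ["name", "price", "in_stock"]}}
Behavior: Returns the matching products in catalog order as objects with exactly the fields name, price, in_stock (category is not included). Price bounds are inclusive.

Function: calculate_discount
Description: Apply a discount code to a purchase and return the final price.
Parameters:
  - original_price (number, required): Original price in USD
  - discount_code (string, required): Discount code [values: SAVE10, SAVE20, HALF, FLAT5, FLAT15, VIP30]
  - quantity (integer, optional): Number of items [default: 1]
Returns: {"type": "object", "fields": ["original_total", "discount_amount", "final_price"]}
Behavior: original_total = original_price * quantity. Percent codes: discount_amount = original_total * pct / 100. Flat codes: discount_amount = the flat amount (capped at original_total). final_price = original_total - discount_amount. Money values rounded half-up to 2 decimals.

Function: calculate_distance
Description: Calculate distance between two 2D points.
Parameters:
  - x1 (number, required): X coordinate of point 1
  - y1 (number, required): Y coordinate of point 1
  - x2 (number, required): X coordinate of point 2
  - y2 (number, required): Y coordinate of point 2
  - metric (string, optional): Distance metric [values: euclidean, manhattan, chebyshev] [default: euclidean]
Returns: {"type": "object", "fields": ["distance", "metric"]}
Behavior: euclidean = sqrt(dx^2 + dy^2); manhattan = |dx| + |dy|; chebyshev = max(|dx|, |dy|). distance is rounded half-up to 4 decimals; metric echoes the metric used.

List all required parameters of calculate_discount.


Parameters of calculate_discount and their required/optional flag:
  original_price: required
  discount_code: required
  quantity: optional
discount_code, original_price


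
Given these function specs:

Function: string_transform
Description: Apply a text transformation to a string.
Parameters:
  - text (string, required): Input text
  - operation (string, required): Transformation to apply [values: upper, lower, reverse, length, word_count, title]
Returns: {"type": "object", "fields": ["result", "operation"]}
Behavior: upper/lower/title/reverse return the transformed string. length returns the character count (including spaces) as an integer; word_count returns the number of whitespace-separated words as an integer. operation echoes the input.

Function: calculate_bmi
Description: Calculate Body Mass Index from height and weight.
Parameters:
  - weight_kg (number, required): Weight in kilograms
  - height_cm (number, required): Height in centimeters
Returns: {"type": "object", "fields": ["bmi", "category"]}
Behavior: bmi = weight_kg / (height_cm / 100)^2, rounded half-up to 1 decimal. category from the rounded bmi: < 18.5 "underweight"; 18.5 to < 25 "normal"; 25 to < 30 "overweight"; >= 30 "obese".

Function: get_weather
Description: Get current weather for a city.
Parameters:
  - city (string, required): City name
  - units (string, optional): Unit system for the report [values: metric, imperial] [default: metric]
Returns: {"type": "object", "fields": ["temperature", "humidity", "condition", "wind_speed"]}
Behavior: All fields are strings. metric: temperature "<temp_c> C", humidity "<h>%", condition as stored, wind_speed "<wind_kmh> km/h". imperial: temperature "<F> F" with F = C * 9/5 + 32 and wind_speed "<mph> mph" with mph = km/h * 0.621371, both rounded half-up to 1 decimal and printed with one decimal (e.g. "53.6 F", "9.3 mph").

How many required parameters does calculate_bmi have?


Parameters of calculate_bmi: weight_kg (required), height_cm (required)
Required count:
2


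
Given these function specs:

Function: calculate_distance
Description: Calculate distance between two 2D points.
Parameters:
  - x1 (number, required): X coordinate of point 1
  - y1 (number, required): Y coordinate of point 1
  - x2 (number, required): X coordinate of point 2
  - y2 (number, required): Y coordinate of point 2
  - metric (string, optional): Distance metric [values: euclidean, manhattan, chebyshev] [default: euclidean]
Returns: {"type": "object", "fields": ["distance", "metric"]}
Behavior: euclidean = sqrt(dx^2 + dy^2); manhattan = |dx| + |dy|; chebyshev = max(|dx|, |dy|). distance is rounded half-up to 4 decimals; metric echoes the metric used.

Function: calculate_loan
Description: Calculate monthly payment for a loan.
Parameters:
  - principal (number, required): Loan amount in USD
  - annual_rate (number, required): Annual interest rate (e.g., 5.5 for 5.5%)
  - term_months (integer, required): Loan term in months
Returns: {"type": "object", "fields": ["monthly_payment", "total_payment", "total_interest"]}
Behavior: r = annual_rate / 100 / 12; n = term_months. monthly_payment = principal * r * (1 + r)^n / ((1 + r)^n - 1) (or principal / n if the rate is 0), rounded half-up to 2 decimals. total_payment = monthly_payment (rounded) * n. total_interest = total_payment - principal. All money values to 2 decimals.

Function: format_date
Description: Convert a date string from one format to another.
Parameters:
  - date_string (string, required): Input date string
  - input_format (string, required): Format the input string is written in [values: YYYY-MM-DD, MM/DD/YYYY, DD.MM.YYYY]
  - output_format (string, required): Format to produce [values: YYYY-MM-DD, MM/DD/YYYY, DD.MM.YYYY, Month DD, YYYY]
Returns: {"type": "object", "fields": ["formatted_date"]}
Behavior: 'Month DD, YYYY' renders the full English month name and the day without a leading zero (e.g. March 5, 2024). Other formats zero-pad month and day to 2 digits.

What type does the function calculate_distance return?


The calculate_distance spec declares Returns: {"type": "object", "fields": ["distance", "metric"]}
Type:
object


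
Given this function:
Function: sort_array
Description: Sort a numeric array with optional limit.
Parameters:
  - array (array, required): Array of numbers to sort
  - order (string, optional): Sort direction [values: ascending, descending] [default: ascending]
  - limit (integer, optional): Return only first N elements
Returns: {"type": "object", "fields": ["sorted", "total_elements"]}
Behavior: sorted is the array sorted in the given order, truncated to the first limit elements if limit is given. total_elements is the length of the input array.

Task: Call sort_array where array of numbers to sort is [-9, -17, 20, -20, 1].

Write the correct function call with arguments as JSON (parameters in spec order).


Mapping each described value to its parameter name:
  'Array of numbers to sort' -> array = [-9, -17, 20, -20, 1]
sort_array({"array": [-9, -17, 20, -20, 1]})


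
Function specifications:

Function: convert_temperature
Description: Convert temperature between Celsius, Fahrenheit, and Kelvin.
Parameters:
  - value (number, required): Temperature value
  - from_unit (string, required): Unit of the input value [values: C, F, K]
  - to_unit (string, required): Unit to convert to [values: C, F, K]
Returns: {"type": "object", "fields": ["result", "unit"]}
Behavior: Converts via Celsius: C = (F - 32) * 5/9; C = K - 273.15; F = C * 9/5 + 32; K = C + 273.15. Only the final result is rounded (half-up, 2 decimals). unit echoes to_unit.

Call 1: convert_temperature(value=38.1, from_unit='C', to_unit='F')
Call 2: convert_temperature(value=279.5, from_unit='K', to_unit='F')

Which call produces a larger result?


Call 1:
  Input already in C: 38.1
  To F: 38.1 * 9/5 + 32 = 100.58
  Round to 2 decimals: 100.58
  -> 100.58 F
Call 2:
  To C: 279.5 - 273.15 = 6.35
  To F: 6.35 * 9/5 + 32 = 43.43
  Round to 2 decimals: 43.43
  -> 43.43 F
Call 1 (100.58 F)


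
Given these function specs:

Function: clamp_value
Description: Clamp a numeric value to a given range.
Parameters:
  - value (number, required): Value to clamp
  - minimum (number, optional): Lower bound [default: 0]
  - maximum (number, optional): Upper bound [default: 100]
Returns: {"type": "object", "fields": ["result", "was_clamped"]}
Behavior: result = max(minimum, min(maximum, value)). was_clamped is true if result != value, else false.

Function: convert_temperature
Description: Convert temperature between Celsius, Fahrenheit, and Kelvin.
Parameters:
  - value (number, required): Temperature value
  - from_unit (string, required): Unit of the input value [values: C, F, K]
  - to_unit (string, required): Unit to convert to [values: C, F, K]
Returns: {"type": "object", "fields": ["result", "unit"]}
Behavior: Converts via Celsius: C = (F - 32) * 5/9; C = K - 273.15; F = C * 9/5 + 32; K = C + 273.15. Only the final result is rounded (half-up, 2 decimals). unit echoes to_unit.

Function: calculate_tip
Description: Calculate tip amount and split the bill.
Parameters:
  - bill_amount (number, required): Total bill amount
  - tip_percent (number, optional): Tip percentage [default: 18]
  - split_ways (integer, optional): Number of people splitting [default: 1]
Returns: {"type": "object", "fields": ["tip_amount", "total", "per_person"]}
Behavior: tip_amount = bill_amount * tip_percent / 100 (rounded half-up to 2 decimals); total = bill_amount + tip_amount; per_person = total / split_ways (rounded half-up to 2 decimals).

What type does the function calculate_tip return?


The calculate_tip spec declares Returns: {"type": "object", "fields": ["tip_amount", "total", "per_person"]}
Type:
object


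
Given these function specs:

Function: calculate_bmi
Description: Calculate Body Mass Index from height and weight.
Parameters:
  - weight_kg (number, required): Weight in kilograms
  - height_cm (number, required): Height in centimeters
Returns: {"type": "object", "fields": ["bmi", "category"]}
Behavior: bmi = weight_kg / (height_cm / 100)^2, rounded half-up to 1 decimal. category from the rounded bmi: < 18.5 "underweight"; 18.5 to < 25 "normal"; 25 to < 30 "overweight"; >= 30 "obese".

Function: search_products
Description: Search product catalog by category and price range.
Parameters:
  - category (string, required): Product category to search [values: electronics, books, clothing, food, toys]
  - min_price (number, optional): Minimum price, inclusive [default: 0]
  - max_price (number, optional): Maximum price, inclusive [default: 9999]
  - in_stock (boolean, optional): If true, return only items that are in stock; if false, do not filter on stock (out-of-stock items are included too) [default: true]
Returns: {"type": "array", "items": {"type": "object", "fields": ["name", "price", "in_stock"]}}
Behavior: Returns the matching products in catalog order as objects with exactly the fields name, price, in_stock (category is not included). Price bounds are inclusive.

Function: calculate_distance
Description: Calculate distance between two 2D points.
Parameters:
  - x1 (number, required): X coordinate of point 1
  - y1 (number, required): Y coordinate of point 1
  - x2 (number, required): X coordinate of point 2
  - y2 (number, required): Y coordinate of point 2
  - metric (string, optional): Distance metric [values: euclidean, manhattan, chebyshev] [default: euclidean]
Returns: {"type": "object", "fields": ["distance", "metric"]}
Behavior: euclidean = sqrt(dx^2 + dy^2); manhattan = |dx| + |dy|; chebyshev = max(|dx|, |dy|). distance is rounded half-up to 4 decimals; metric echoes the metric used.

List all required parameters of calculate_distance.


Parameters of calculate_distance and their required/optional flag:
  x1: required
  y1: required
  x2: required
  y2: required
  metric: optional
x1, x2, y1, y2


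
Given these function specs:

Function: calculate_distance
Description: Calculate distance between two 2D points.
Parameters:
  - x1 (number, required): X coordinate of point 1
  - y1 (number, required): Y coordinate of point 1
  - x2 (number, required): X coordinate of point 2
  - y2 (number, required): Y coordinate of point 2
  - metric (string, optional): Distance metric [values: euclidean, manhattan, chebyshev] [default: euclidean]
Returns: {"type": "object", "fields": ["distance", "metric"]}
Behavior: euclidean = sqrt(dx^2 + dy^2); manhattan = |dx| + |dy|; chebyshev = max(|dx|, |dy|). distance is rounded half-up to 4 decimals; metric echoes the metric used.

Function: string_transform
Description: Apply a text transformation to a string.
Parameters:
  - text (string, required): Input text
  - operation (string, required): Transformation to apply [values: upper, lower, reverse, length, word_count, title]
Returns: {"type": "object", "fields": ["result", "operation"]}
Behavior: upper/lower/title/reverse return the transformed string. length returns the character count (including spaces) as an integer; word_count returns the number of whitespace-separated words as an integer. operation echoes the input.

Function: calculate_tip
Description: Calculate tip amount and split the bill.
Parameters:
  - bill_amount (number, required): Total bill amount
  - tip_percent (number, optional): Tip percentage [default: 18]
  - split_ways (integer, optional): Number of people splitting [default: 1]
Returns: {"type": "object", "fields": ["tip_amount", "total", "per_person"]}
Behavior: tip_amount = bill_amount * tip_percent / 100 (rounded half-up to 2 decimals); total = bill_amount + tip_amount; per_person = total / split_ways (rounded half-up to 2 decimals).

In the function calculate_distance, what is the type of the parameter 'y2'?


The calculate_distance spec declares:
  - y2 (number, required): Y coordinate of point 2
Type:
number


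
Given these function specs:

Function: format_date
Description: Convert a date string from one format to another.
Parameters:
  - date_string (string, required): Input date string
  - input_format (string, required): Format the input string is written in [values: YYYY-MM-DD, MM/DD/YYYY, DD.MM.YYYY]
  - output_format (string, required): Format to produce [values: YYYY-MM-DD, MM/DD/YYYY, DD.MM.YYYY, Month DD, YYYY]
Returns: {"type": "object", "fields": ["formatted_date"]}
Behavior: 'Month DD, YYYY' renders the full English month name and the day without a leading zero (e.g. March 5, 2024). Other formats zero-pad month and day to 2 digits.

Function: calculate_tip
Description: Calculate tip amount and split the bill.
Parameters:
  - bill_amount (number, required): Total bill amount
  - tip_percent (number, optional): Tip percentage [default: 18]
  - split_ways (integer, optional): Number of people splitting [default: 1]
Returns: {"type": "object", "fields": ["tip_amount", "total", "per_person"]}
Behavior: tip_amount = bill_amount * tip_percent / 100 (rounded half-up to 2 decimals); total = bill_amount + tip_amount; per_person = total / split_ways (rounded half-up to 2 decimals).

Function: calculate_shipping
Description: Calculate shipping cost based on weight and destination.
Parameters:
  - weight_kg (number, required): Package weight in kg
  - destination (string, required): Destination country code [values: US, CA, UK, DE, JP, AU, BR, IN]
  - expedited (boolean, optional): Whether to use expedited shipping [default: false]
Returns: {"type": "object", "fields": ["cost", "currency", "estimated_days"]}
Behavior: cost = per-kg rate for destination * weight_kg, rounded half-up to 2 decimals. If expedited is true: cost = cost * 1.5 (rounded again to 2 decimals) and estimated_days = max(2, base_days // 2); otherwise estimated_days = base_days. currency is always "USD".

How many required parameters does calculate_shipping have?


Parameters of calculate_shipping: weight_kg (required), destination (required), expedited (optional)
Required count:
2


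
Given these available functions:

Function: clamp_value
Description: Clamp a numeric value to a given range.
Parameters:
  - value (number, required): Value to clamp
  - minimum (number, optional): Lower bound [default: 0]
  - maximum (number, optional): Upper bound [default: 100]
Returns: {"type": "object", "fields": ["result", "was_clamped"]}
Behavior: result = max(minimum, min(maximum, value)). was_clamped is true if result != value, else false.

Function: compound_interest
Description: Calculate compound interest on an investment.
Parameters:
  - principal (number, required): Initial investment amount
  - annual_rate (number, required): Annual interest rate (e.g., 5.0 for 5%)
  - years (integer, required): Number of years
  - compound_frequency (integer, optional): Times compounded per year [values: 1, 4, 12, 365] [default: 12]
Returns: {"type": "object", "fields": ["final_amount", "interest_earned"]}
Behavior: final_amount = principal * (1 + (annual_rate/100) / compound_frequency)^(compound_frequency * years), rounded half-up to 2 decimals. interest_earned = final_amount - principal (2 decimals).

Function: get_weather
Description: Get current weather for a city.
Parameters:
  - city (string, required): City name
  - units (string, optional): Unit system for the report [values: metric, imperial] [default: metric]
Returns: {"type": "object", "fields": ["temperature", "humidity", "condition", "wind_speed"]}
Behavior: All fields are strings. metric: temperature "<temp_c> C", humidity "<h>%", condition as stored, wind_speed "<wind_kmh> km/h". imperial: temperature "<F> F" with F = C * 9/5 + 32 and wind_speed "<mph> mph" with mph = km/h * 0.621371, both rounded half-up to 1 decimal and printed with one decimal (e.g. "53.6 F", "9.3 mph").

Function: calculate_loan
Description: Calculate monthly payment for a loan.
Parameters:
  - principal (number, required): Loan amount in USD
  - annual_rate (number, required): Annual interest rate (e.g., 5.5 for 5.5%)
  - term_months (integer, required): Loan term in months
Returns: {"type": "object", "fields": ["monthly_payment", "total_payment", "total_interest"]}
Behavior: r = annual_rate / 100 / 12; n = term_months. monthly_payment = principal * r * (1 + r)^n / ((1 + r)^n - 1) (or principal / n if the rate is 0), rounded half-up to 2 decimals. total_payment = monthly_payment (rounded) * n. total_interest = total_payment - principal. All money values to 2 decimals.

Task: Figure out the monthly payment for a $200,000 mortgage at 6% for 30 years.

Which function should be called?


The task needs a function whose description is: Calculate monthly payment for a loan.
calculate_loan


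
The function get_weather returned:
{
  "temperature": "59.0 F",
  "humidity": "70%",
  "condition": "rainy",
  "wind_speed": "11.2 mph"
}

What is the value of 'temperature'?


59.0 F


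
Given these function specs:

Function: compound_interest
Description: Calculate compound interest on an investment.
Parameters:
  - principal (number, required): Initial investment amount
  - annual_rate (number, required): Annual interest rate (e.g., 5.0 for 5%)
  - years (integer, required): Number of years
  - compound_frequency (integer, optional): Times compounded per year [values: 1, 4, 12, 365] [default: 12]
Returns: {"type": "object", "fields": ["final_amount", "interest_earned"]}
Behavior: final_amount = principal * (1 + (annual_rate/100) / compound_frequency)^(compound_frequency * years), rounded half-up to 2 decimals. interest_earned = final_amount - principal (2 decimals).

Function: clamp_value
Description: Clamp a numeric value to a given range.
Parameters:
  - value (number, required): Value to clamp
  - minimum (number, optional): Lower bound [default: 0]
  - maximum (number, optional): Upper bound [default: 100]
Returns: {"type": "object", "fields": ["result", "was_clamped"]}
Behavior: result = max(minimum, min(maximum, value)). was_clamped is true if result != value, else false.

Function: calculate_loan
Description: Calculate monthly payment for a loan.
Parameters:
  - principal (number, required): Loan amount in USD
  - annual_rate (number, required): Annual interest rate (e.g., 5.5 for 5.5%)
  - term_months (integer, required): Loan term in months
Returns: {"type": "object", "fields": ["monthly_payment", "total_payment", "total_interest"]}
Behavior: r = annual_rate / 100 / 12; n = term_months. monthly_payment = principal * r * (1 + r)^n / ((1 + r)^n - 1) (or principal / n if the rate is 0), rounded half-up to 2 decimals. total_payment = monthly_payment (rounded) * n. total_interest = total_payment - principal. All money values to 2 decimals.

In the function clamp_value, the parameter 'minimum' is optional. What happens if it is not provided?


The clamp_value spec declares:
  - minimum (number, optional): Lower bound [default: 0]
It defaults to 0


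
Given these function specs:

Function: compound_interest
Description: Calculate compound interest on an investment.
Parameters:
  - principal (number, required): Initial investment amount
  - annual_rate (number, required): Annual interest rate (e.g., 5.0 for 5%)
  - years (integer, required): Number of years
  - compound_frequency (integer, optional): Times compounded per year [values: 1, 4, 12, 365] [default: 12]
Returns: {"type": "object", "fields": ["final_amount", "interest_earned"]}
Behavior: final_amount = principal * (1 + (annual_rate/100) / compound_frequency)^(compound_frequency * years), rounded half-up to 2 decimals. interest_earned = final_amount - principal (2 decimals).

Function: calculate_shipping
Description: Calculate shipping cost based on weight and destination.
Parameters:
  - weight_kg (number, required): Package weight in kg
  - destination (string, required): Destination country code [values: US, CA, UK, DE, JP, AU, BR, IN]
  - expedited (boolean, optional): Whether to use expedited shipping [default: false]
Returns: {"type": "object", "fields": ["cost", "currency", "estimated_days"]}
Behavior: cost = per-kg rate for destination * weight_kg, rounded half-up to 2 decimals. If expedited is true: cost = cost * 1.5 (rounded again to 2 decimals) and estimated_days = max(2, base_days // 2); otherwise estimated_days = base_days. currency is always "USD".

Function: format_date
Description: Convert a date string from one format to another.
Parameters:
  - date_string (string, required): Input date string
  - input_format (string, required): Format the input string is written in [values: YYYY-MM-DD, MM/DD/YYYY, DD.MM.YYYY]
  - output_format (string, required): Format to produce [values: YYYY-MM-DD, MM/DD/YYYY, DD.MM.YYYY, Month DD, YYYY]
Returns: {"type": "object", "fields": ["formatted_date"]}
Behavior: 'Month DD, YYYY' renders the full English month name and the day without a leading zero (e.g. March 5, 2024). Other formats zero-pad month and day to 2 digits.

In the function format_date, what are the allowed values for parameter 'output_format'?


The format_date spec declares:
  - output_format (string, required): Format to produce [values: YYYY-MM-DD, MM/DD/YYYY, DD.MM.YYYY, Month DD, YYYY]
Allowed values:
YYYY-MM-DD, MM/DD/YYYY, DD.MM.YYYY, Month DD, YYYY


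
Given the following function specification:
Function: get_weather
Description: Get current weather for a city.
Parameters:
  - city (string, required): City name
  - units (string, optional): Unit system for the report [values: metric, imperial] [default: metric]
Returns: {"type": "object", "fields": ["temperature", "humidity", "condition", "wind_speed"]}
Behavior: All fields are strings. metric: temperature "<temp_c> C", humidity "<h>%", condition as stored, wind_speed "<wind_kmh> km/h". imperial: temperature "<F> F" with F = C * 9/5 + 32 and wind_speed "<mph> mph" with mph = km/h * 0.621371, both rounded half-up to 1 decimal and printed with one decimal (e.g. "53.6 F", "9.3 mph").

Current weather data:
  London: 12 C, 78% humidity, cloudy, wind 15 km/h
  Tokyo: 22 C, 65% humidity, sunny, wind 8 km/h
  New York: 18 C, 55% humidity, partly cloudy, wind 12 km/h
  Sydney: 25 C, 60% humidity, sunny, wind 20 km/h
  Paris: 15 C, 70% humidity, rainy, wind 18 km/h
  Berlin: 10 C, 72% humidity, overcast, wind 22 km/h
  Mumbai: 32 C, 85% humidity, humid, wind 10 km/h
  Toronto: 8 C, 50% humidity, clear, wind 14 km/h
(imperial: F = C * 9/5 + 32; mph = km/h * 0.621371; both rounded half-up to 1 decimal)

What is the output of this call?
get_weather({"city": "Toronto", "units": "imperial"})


Toronto record: 8 C, 50%, clear, 14 km/h
imperial: temperature = 8 * 9/5 + 32 = 46.4 -> 46.4 F
imperial: wind_speed = 14 * 0.621371 = 8.699194 -> 8.7 mph
Output:
{"temperature": "46.4 F", "humidity": "50%", "condition": "clear", "wind_speed": "8.7 mph"}


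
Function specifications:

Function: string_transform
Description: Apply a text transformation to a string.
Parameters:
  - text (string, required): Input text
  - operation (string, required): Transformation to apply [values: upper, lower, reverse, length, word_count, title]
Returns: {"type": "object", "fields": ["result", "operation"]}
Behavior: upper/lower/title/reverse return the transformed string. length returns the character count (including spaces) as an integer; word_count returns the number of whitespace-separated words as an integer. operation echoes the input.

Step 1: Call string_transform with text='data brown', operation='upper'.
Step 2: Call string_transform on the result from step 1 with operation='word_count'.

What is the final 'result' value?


Step 1: string_transform(text='data brown', operation='upper')
  -> result = 'DATA BROWN'
Step 2: string_transform(text='DATA BROWN', operation='word_count')
  words: DATA, BROWN -> 2
  -> result = 2
2


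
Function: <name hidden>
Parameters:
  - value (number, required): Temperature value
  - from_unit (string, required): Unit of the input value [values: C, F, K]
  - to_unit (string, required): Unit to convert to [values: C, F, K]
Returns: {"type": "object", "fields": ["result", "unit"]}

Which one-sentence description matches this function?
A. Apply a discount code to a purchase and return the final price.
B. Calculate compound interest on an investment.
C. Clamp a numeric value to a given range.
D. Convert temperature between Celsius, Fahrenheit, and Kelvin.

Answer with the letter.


Parameters value, from_unit, to_unit and return ["result", "unit"] fit: Convert temperature between Celsius, Fahrenheit, and Kelvin.
D


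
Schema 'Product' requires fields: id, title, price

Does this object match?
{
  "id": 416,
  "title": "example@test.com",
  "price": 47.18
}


Checking required fields... All present.
Valid - all required fields present


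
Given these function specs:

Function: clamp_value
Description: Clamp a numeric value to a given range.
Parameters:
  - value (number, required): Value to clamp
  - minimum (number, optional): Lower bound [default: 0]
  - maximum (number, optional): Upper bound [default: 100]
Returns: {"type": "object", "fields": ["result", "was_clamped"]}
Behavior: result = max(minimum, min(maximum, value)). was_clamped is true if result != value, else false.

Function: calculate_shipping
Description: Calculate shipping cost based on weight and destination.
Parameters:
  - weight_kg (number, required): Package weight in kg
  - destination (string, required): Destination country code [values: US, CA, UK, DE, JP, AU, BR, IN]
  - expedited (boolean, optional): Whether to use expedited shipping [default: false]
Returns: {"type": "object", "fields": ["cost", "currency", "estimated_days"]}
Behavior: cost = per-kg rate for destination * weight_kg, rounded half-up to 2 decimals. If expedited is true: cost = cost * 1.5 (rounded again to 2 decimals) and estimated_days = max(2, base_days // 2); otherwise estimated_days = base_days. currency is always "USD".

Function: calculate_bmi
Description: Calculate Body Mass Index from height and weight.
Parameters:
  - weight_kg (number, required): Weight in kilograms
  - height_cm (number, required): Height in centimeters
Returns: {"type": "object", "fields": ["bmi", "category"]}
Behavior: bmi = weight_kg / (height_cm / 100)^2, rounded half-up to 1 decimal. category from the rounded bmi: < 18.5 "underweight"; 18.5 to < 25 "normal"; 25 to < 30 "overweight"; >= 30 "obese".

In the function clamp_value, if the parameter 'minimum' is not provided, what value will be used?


The clamp_value spec declares:
  - minimum (number, optional): Lower bound [default: 0]
Default:
0


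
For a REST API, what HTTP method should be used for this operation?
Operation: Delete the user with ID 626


GET = read, POST = create, PUT = update/replace, DELETE = remove
This operation is a removal.
DELETE


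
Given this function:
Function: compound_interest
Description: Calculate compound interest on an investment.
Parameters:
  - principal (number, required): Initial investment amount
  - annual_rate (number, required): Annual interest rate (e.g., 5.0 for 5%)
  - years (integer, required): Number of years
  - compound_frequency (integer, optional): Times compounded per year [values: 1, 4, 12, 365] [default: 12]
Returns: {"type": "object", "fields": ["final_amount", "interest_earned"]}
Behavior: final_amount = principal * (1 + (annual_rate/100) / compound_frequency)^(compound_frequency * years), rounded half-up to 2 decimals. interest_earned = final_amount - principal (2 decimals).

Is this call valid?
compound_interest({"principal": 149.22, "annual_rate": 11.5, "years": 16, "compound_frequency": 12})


Checking all required parameters present and types match... All valid.
Valid


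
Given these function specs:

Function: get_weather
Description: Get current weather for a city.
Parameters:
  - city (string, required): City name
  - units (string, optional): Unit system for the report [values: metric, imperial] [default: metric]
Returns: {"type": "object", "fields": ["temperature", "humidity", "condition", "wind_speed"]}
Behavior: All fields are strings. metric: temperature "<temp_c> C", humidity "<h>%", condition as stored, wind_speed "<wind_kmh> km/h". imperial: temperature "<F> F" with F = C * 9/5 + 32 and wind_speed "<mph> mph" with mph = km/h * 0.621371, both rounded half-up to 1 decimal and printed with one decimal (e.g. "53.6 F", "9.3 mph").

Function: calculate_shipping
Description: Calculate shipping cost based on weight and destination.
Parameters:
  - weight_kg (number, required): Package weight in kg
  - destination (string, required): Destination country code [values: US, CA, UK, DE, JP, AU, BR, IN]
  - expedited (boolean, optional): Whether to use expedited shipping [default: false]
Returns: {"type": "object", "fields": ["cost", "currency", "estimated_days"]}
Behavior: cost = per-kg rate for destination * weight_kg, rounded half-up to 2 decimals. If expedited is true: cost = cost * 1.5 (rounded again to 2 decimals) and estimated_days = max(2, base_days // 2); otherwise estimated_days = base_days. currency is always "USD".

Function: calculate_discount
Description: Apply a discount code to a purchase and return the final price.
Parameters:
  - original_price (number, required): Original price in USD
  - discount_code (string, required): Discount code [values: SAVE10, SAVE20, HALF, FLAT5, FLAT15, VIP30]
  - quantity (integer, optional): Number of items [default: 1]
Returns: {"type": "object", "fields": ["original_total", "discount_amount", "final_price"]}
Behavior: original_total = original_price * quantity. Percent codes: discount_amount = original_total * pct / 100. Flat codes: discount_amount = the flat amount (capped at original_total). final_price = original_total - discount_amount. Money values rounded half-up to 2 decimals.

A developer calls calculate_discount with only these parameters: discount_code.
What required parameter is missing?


Required parameters: original_price, discount_code
Provided: discount_code
Missing: original_price
original_price


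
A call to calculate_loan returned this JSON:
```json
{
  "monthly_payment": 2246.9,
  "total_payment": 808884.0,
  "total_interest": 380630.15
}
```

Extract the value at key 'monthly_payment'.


2246.9


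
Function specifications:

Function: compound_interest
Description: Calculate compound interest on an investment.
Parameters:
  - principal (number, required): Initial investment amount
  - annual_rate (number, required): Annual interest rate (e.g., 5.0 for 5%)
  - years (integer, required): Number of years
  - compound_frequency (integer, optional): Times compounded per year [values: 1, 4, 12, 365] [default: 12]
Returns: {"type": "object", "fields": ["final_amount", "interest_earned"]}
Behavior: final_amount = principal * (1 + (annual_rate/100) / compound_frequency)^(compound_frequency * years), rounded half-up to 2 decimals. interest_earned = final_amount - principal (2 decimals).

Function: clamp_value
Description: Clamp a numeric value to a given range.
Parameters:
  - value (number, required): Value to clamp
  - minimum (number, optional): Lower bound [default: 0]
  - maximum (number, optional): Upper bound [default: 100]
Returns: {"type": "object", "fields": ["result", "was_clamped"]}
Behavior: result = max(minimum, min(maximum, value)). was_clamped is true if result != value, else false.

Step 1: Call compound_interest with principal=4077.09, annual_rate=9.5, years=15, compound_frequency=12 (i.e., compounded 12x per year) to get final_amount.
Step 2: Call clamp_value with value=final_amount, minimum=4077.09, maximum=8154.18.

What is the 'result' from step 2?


Step 1: compound_interest
  rate per period = 9.5/100/12 = 0.007916666667 (keep full precision); periods = 12 * 15 = 180
  (1 + 0.007916666667)^180 = 4.1345933
  final_amount = 4077.09 * 4.1345933 = 16857.109017 -> 16857.11
  interest_earned = 16857.11 - 4077.09 = 12780.02
  -> final_amount = 16857.11
Step 2: clamp_value(value=16857.11, minimum=4077.09, maximum=8154.18)
  result = max(4077.09, min(8154.18, 16857.11)) = max(4077.09, 8154.18) = 8154.18
  was_clamped = (8154.18 != 16857.11) = true
  -> result = 8154.18
8154.18


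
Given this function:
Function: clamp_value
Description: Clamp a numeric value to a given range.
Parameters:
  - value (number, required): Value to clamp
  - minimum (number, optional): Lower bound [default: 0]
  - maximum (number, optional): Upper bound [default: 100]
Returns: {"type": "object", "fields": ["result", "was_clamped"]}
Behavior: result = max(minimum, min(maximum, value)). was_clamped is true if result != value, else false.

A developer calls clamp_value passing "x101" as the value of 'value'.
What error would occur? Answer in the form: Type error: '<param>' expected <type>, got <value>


Spec: 'value' is declared as number; "x101" is a string.
Type error: 'value' expected number, got "x101"


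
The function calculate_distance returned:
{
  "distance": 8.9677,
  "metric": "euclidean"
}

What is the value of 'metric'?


euclidean


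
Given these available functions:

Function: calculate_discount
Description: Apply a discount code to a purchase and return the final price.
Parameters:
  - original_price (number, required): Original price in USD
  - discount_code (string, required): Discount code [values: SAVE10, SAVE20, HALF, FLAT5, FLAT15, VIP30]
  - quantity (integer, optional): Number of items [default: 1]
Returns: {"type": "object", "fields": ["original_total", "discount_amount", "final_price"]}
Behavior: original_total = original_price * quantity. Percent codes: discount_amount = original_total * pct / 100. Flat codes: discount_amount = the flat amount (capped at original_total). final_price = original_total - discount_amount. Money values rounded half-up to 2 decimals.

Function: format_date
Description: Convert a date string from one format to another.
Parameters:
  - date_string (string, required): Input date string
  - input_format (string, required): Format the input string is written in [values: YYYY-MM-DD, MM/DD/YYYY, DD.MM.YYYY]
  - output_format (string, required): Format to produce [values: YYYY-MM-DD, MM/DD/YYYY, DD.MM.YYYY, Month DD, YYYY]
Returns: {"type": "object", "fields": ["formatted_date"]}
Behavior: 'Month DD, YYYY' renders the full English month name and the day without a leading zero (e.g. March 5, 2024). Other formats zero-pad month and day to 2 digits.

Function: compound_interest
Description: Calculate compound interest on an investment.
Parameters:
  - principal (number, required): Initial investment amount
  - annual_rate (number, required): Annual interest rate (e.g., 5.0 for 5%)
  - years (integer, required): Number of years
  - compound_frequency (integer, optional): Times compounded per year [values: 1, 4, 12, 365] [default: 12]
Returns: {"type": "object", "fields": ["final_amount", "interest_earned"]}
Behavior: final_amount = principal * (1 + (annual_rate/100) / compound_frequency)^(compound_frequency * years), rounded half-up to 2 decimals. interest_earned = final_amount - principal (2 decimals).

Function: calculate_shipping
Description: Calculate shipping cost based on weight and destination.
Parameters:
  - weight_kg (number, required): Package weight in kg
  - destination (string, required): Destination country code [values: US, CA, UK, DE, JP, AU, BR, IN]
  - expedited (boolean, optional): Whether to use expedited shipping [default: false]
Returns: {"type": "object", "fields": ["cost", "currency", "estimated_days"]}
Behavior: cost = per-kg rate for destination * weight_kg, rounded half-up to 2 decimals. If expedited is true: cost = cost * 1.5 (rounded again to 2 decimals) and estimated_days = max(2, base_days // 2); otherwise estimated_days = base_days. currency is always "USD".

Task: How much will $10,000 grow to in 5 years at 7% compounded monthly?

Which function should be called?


The task needs a function whose description is: Calculate compound interest on an investment.
compound_interest
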